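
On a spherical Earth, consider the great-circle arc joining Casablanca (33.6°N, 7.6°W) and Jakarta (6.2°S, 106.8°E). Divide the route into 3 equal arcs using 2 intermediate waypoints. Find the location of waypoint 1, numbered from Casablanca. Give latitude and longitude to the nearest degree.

≈ (31°N, 37°E)

Convert each endpoint to a unit vector on the sphere (x = cos φ cos λ, y = cos φ sin λ, z = sin φ).
The central angle between the endpoints is δ = arccos(p₁·p₂) ≈ 1.984 rad (113.7°).
Interpolate at f = 1/3 with slerp weights a = sin((1−f)δ)/sin δ ≈ 1.059, b = sin(fδ)/sin δ ≈ 0.671.
p = a·p₁ + b·p₂ ≈ (0.681, 0.522, 0.513); φ = arcsin(p_z) ≈ 30.89°, λ = atan2(p_y, p_x) ≈ 37.45°.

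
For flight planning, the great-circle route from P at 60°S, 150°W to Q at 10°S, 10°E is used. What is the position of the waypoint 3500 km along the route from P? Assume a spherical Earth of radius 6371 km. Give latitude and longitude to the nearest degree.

≈ 79°S, 61°W

Convert each endpoint to a unit vector on the sphere (x = cos φ cos λ, y = cos φ sin λ, z = sin φ).
The central angle between the endpoints is δ = arccos(p₁·p₂) ≈ 1.888 rad (108.2°). The total great-circle distance is δ·R ≈ 1.888 × 6371 ≈ 12031 km, so the target fraction is f = 3500/12031 ≈ 0.291.
Interpolate at f ≈ 0.291 with slerp weights a = sin((1−f)δ)/sin δ ≈ 1.025, b = sin(fδ)/sin δ ≈ 0.550.
p = a·p₁ + b·p₂ ≈ (0.089, -0.162, -0.983); φ = arcsin(p_z) ≈ -79.33°, λ = atan2(p_y, p_x) ≈ -61.12°.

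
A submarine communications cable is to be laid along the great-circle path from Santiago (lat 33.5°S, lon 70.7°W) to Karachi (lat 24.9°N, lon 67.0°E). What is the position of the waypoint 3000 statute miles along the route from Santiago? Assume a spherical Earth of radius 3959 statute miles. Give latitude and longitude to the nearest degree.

≈ lat 25°S, lon 22°W

Convert each endpoint to a unit vector on the sphere (x = cos φ cos λ, y = cos φ sin λ, z = sin φ).
The central angle between the endpoints is δ = arccos(p₁·p₂) ≈ 2.485 rad (142.4°). The total great-circle distance is δ·R ≈ 2.485 × 3959 ≈ 9836 mi, so the target fraction is f = 3000/9836 ≈ 0.305.
Interpolate at f ≈ 0.305 with slerp weights a = sin((1−f)δ)/sin δ ≈ 1.617, b = sin(fδ)/sin δ ≈ 1.125.
p = a·p₁ + b·p₂ ≈ (0.845, -0.333, -0.419); φ = arcsin(p_z) ≈ -24.77°, λ = atan2(p_y, p_x) ≈ -21.54°.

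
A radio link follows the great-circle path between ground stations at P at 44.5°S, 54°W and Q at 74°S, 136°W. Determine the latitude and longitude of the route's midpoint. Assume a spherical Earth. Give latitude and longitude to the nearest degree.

Convert each endpoint to a unit vector on the sphere (x = cos φ cos λ, y = cos φ sin λ, z = sin φ).
The central angle between the endpoints is δ = arccos(p₁·p₂) ≈ 0.794 rad (45.5°).
Interpolate at f = 1/2 with slerp weights a = sin((1−f)δ)/sin δ ≈ 0.542, b = sin(fδ)/sin δ ≈ 0.542.
p = a·p₁ + b·p₂ ≈ (0.120, -0.417, -0.901); φ = arcsin(p_z) ≈ -64.31°, λ = atan2(p_y, p_x) ≈ -73.96°.

≈ 64°S, 74°W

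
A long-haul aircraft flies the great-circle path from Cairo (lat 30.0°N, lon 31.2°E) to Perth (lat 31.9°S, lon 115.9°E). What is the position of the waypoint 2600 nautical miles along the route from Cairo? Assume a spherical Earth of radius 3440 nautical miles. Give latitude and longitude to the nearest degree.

≈ lat 4°N, lon 68°E

From cos δ = sin φ₁ sin φ₂ + cos φ₁ cos φ₂ cos Δλ, the central angle is δ ≈ 1.768 rad (101.3°). The total great-circle distance is δ·R ≈ 1.768 × 3440 ≈ 6083 nmi, so the target fraction is f = 2600/6083 ≈ 0.427.
Interpolate at f ≈ 0.427 with slerp weights a = sin((1−f)δ)/sin δ ≈ 0.865, b = sin(fδ)/sin δ ≈ 0.699.
p = a·p₁ + b·p₂ ≈ (0.381, 0.922, 0.063); φ = arcsin(p_z) ≈ 3.60°, λ = atan2(p_y, p_x) ≈ 67.53°.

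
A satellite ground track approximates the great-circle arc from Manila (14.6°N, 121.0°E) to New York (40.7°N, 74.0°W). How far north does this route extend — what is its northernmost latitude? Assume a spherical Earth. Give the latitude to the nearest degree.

The great circle lies in the plane with unit normal n̂ = (p₁ × p₂)/|p₁ × p₂|.
Here n̂_z ≈ +0.226; the vertex latitude is φ_max = arccos|n̂_z| ≈ 76.9°.
Check via Clairaut: cos φ_max = |cos φ₁| · sin C = cos(14.6°)·sin(13.5°) ≈ 0.226, again giving ≈ 76.9°.

≈ 77°N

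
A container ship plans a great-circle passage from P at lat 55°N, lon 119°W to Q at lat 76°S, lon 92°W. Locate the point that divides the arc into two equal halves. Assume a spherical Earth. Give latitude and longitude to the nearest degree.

≈ lat 11°S, lon 111°W

Convert each endpoint to a unit vector on the sphere (x = cos φ cos λ, y = cos φ sin λ, z = sin φ).
The central angle between the endpoints is δ = arccos(p₁·p₂) ≈ 2.307 rad (132.2°).
Interpolate at f = 1/2 with slerp weights a = sin((1−f)δ)/sin δ ≈ 1.233, b = sin(fδ)/sin δ ≈ 1.233.
p = a·p₁ + b·p₂ ≈ (-0.353, -0.917, -0.186); φ = arcsin(p_z) ≈ -10.74°, λ = atan2(p_y, p_x) ≈ -111.08°.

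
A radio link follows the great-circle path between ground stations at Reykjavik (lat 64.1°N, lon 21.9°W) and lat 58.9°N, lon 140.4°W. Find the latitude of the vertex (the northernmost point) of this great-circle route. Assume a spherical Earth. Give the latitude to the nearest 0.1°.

The great circle lies in the plane with unit normal n̂ = (p₁ × p₂)/|p₁ × p₂|.
Here n̂_z ≈ -0.265; the vertex latitude is φ_max = arccos|n̂_z| ≈ 74.6°.
Check via Clairaut: cos φ_max = |cos φ₁| · sin C = cos(64.1°)·sin(37.3°) ≈ 0.265, again giving ≈ 74.6°.

≈ 74.6°N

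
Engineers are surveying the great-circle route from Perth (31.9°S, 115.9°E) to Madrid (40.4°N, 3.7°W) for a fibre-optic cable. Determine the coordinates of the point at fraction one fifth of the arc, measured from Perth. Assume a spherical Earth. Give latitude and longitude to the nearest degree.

Write both endpoints as unit vectors p₁, p₂ with components (cos φ cos λ, cos φ sin λ, sin φ).
The central angle between the endpoints is δ = arccos(p₁·p₂) ≈ 2.294 rad (131.4°).
Interpolate at f = 1/5 with slerp weights a = sin((1−f)δ)/sin δ ≈ 1.288, b = sin(fδ)/sin δ ≈ 0.591.
p = a·p₁ + b·p₂ ≈ (-0.029, 0.954, -0.298); φ = arcsin(p_z) ≈ -17.31°, λ = atan2(p_y, p_x) ≈ 91.71°.

≈ (17°S, 92°E)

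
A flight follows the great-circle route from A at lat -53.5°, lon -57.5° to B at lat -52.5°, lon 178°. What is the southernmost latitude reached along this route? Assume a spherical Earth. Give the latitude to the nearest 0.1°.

The great circle lies in the plane with unit normal n̂ = (p₁ × p₂)/|p₁ × p₂|.
Here n̂_z ≈ -0.331; the vertex latitude is φ_max = arccos|n̂_z| ≈ 70.7°.
Check via Clairaut: cos φ_max = |cos φ₁| · sin C = cos(53.5°)·sin(146.2°) ≈ 0.331, again giving ≈ 70.7°.

≈ -70.7°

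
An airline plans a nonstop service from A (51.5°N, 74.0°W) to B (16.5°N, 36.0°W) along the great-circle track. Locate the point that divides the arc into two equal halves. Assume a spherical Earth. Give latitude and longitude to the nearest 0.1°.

Convert each endpoint to a unit vector on the sphere (x = cos φ cos λ, y = cos φ sin λ, z = sin φ).
The central angle between the endpoints is δ = arccos(p₁·p₂) ≈ 0.806 rad (46.2°).
Interpolate at f = 1/2 with slerp weights a = sin((1−f)δ)/sin δ ≈ 0.544, b = sin(fδ)/sin δ ≈ 0.544.
p = a·p₁ + b·p₂ ≈ (0.515, -0.632, 0.580); φ = arcsin(p_z) ≈ 35.43°, λ = atan2(p_y, p_x) ≈ -50.81°.

≈ (35.4°N, 50.8°W)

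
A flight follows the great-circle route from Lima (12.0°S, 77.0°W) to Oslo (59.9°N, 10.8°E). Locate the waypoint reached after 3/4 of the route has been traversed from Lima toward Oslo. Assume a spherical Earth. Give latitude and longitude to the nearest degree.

≈ 49°N, 29°W

From cos δ = sin φ₁ sin φ₂ + cos φ₁ cos φ₂ cos Δλ, the central angle is δ ≈ 1.733 rad (99.3°).
Interpolate at f = 3/4 with slerp weights a = sin((1−f)δ)/sin δ ≈ 0.425, b = sin(fδ)/sin δ ≈ 0.976.
p = a·p₁ + b·p₂ ≈ (0.574, -0.314, 0.756); φ = arcsin(p_z) ≈ 49.12°, λ = atan2(p_y, p_x) ≈ -28.63°.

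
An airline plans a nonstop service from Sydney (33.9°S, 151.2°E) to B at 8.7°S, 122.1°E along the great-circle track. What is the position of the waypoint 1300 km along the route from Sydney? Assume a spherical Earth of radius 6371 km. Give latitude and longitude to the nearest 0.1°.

The haversine formula gives a central angle δ ≈ 0.641 rad (36.7°) between the endpoints. The total great-circle distance is δ·R ≈ 0.641 × 6371 ≈ 4086 km, so the target fraction is f = 1300/4086 ≈ 0.318.
Interpolate at f ≈ 0.318 with slerp weights a = sin((1−f)δ)/sin δ ≈ 0.708, b = sin(fδ)/sin δ ≈ 0.339.
p = a·p₁ + b·p₂ ≈ (-0.693, 0.567, -0.446); φ = arcsin(p_z) ≈ -26.49°, λ = atan2(p_y, p_x) ≈ 140.72°.

≈ 26.5°S, 140.7°E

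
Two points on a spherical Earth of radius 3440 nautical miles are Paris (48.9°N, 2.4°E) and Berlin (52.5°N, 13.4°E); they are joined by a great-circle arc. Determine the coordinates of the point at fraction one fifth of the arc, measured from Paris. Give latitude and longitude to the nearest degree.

From cos δ = sin φ₁ sin φ₂ + cos φ₁ cos φ₂ cos Δλ, the central angle is δ ≈ 0.137 rad (7.8°).
Interpolate at f = 1/5 with slerp weights a = sin((1−f)δ)/sin δ ≈ 0.801, b = sin(fδ)/sin δ ≈ 0.201.
p = a·p₁ + b·p₂ ≈ (0.645, 0.050, 0.763); φ = arcsin(p_z) ≈ 49.70°, λ = atan2(p_y, p_x) ≈ 4.46°.

≈ 50°N, 4°E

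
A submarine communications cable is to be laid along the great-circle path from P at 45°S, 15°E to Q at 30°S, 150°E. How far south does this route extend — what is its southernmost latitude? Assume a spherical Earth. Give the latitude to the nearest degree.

≈ 64°S

The great circle lies in the plane with unit normal n̂ = (p₁ × p₂)/|p₁ × p₂|.
Here n̂_z ≈ +0.434; the vertex latitude is φ_max = arccos|n̂_z| ≈ 64.3°.
Check via Clairaut: cos φ_max = |cos φ₁| · sin C = cos(45.0°)·sin(142.1°) ≈ 0.434, again giving ≈ 64.3°.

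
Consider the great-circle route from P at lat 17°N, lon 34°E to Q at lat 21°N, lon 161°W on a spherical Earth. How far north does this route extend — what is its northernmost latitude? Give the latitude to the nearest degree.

The great circle lies in the plane with unit normal n̂ = (p₁ × p₂)/|p₁ × p₂|.
Here n̂_z ≈ +0.354; the vertex latitude is φ_max = arccos|n̂_z| ≈ 69.3°.
Check via Clairaut: cos φ_max = |cos φ₁| · sin C = cos(17.0°)·sin(21.7°) ≈ 0.354, again giving ≈ 69.3°.

≈ 69°N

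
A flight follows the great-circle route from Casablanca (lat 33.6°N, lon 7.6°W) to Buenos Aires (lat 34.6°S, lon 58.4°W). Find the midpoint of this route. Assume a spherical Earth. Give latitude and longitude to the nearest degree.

≈ lat 1°S, lon 33°W

From cos δ = sin φ₁ sin φ₂ + cos φ₁ cos φ₂ cos Δλ, the central angle is δ ≈ 1.451 rad (83.2°).
Interpolate at f = 1/2 with slerp weights a = sin((1−f)δ)/sin δ ≈ 0.668, b = sin(fδ)/sin δ ≈ 0.668.
p = a·p₁ + b·p₂ ≈ (0.840, -0.542, -0.010); φ = arcsin(p_z) ≈ -0.55°, λ = atan2(p_y, p_x) ≈ -32.84°.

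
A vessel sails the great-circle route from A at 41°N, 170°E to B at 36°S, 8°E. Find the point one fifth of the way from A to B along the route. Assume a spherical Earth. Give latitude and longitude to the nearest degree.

≈ 40°N, 126°E

Write both endpoints as unit vectors p₁, p₂ with components (cos φ cos λ, cos φ sin λ, sin φ).
The central angle between the endpoints is δ = arccos(p₁·p₂) ≈ 2.881 rad (165.1°).
Interpolate at f = 1/5 with slerp weights a = sin((1−f)δ)/sin δ ≈ 2.884, b = sin(fδ)/sin δ ≈ 2.117.
p = a·p₁ + b·p₂ ≈ (-0.448, 0.616, 0.648); φ = arcsin(p_z) ≈ 40.38°, λ = atan2(p_y, p_x) ≈ 125.99°.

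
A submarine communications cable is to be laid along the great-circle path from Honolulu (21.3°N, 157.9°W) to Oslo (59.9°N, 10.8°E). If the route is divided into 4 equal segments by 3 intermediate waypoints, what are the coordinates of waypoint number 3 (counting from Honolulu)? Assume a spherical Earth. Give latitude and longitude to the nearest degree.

≈ (83°N, 26°W)

Write both endpoints as unit vectors p₁, p₂ with components (cos φ cos λ, cos φ sin λ, sin φ).
The central angle between the endpoints is δ = arccos(p₁·p₂) ≈ 1.715 rad (98.3°).
Interpolate at f = 3/4 with slerp weights a = sin((1−f)δ)/sin δ ≈ 0.420, b = sin(fδ)/sin δ ≈ 0.970.
p = a·p₁ + b·p₂ ≈ (0.115, -0.056, 0.992); φ = arcsin(p_z) ≈ 82.64°, λ = atan2(p_y, p_x) ≈ -25.99°.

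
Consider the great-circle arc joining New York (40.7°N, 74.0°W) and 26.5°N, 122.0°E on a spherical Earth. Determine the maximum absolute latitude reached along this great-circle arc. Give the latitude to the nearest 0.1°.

The great circle lies in the plane with unit normal n̂ = (p₁ × p₂)/|p₁ × p₂|.
Here n̂_z ≈ -0.201; the vertex latitude is φ_max = arccos|n̂_z| ≈ 78.4°.

≈ 78.4°N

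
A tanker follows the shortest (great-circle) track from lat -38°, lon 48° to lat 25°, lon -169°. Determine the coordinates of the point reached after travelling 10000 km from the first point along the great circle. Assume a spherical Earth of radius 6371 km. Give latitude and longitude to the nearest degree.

≈ lat -9°, lon 145°

Convert each endpoint to a unit vector on the sphere (x = cos φ cos λ, y = cos φ sin λ, z = sin φ).
The central angle between the endpoints is δ = arccos(p₁·p₂) ≈ 2.551 rad (146.2°). The total great-circle distance is δ·R ≈ 2.551 × 6371 ≈ 16252 km, so the target fraction is f = 10000/16252 ≈ 0.615.
Interpolate at f ≈ 0.615 with slerp weights a = sin((1−f)δ)/sin δ ≈ 1.493, b = sin(fδ)/sin δ ≈ 1.796.
p = a·p₁ + b·p₂ ≈ (-0.810, 0.564, -0.160); φ = arcsin(p_z) ≈ -9.21°, λ = atan2(p_y, p_x) ≈ 145.19°.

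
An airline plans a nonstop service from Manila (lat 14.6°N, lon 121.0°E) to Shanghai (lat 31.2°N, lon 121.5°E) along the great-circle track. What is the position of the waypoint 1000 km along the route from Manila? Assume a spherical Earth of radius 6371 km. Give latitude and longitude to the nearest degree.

≈ lat 24°N, lon 121°E

The haversine formula gives a central angle δ ≈ 0.290 rad (16.6°) between the endpoints. The total great-circle distance is δ·R ≈ 0.290 × 6371 ≈ 1847 km, so the target fraction is f = 1000/1847 ≈ 0.542.
Interpolate at f ≈ 0.542 with slerp weights a = sin((1−f)δ)/sin δ ≈ 0.464, b = sin(fδ)/sin δ ≈ 0.547.
p = a·p₁ + b·p₂ ≈ (-0.475, 0.783, 0.400); φ = arcsin(p_z) ≈ 23.59°, λ = atan2(p_y, p_x) ≈ 121.26°.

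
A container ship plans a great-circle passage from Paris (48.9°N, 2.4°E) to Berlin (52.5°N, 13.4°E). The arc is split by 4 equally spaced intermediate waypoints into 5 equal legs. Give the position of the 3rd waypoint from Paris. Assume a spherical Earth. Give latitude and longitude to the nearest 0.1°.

≈ 51.2°N, 8.8°E

Write both endpoints as unit vectors p₁, p₂ with components (cos φ cos λ, cos φ sin λ, sin φ).
The central angle between the endpoints is δ = arccos(p₁·p₂) ≈ 0.137 rad (7.8°).
Interpolate at f = 3/5 with slerp weights a = sin((1−f)δ)/sin δ ≈ 0.401, b = sin(fδ)/sin δ ≈ 0.601.
p = a·p₁ + b·p₂ ≈ (0.619, 0.096, 0.779); φ = arcsin(p_z) ≈ 51.19°, λ = atan2(p_y, p_x) ≈ 8.80°.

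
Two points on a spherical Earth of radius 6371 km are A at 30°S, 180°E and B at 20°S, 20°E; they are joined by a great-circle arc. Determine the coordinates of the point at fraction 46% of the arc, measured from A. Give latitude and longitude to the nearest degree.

≈ 70°S, 101°E

Convert each endpoint to a unit vector on the sphere (x = cos φ cos λ, y = cos φ sin λ, z = sin φ).
The central angle between the endpoints is δ = arccos(p₁·p₂) ≈ 2.206 rad (126.4°).
Interpolate at f = 0.46 with slerp weights a = sin((1−f)δ)/sin δ ≈ 1.154, b = sin(fδ)/sin δ ≈ 1.056.
p = a·p₁ + b·p₂ ≈ (-0.068, 0.339, -0.938); φ = arcsin(p_z) ≈ -69.76°, λ = atan2(p_y, p_x) ≈ 101.26°.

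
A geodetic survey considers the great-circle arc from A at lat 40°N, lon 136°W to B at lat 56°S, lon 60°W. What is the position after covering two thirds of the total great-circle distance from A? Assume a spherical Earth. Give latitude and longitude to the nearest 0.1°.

≈ lat 26.8°S, lon 95.0°W

Convert each endpoint to a unit vector on the sphere (x = cos φ cos λ, y = cos φ sin λ, z = sin φ).
The central angle between the endpoints is δ = arccos(p₁·p₂) ≈ 2.014 rad (115.4°).
Interpolate at f = 2/3 with slerp weights a = sin((1−f)δ)/sin δ ≈ 0.689, b = sin(fδ)/sin δ ≈ 1.079.
p = a·p₁ + b·p₂ ≈ (-0.078, -0.889, -0.451); φ = arcsin(p_z) ≈ -26.83°, λ = atan2(p_y, p_x) ≈ -95.02°.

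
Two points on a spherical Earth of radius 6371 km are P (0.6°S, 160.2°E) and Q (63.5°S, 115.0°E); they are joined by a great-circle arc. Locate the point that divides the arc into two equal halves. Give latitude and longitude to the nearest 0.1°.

≈ (33.8°S, 146.7°E)

Convert each endpoint to a unit vector on the sphere (x = cos φ cos λ, y = cos φ sin λ, z = sin φ).
The central angle between the endpoints is δ = arccos(p₁·p₂) ≈ 1.241 rad (71.1°).
Interpolate at f = 1/2 with slerp weights a = sin((1−f)δ)/sin δ ≈ 0.615, b = sin(fδ)/sin δ ≈ 0.615.
p = a·p₁ + b·p₂ ≈ (-0.694, 0.457, -0.556); φ = arcsin(p_z) ≈ -33.81°, λ = atan2(p_y, p_x) ≈ 146.66°.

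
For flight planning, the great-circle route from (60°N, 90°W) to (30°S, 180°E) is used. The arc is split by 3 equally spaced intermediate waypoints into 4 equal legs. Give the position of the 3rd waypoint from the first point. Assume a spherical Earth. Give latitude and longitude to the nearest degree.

≈ (5°S, 164°W)

Write both endpoints as unit vectors p₁, p₂ with components (cos φ cos λ, cos φ sin λ, sin φ).
The central angle between the endpoints is δ = arccos(p₁·p₂) ≈ 2.019 rad (115.7°).
Interpolate at f = 3/4 with slerp weights a = sin((1−f)δ)/sin δ ≈ 0.536, b = sin(fδ)/sin δ ≈ 1.108.
p = a·p₁ + b·p₂ ≈ (-0.959, -0.268, -0.089); φ = arcsin(p_z) ≈ -5.12°, λ = atan2(p_y, p_x) ≈ -164.38°.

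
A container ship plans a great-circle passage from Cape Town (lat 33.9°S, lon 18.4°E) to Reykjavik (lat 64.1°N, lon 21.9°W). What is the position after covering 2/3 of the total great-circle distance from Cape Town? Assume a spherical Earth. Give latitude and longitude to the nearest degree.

≈ lat 32°N, lon 0°E

The haversine formula gives a central angle δ ≈ 1.798 rad (103.0°) between the endpoints.
Interpolate at f = 2/3 with slerp weights a = sin((1−f)δ)/sin δ ≈ 0.579, b = sin(fδ)/sin δ ≈ 0.956.
p = a·p₁ + b·p₂ ≈ (0.843, -0.004, 0.537); φ = arcsin(p_z) ≈ 32.49°, λ = atan2(p_y, p_x) ≈ -0.28°.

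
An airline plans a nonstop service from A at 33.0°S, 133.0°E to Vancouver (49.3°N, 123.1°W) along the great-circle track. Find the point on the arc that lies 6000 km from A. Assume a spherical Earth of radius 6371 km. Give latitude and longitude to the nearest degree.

Write both endpoints as unit vectors p₁, p₂ with components (cos φ cos λ, cos φ sin λ, sin φ).
The central angle between the endpoints is δ = arccos(p₁·p₂) ≈ 2.146 rad (123.0°). The total great-circle distance is δ·R ≈ 2.146 × 6371 ≈ 13674 km, so the target fraction is f = 6000/13674 ≈ 0.439.
Interpolate at f ≈ 0.439 with slerp weights a = sin((1−f)δ)/sin δ ≈ 1.113, b = sin(fδ)/sin δ ≈ 0.964.
p = a·p₁ + b·p₂ ≈ (-0.980, 0.156, 0.125); φ = arcsin(p_z) ≈ 7.16°, λ = atan2(p_y, p_x) ≈ 170.95°.

≈ 7°N, 171°E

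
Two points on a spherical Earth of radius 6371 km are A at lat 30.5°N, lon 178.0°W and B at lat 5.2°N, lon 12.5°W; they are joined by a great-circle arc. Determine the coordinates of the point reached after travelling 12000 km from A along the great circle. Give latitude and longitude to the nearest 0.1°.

Write both endpoints as unit vectors p₁, p₂ with components (cos φ cos λ, cos φ sin λ, sin φ).
The central angle between the endpoints is δ = arccos(p₁·p₂) ≈ 2.473 rad (141.7°). The total great-circle distance is δ·R ≈ 2.473 × 6371 ≈ 15756 km, so the target fraction is f = 12000/15756 ≈ 0.762.
Interpolate at f ≈ 0.762 with slerp weights a = sin((1−f)δ)/sin δ ≈ 0.897, b = sin(fδ)/sin δ ≈ 1.535.
p = a·p₁ + b·p₂ ≈ (0.720, -0.358, 0.594); φ = arcsin(p_z) ≈ 36.47°, λ = atan2(p_y, p_x) ≈ -26.42°.

≈ lat 36.5°N, lon 26.4°W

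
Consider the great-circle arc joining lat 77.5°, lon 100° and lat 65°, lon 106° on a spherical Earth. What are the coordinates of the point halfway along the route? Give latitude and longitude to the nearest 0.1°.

Write both endpoints as unit vectors p₁, p₂ with components (cos φ cos λ, cos φ sin λ, sin φ).
The central angle between the endpoints is δ = arccos(p₁·p₂) ≈ 0.220 rad (12.6°).
Interpolate at f = 1/2 with slerp weights a = sin((1−f)δ)/sin δ ≈ 0.503, b = sin(fδ)/sin δ ≈ 0.503.
p = a·p₁ + b·p₂ ≈ (-0.078, 0.312, 0.947); φ = arcsin(p_z) ≈ 71.27°, λ = atan2(p_y, p_x) ≈ 103.97°.

≈ lat 71.3°, lon 104.0°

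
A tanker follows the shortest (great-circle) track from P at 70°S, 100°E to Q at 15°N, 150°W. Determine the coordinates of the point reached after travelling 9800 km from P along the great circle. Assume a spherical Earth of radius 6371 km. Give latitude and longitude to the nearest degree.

Write both endpoints as unit vectors p₁, p₂ with components (cos φ cos λ, cos φ sin λ, sin φ).
The central angle between the endpoints is δ = arccos(p₁·p₂) ≈ 1.935 rad (110.9°). The total great-circle distance is δ·R ≈ 1.935 × 6371 ≈ 12328 km, so the target fraction is f = 9800/12328 ≈ 0.795.
Interpolate at f ≈ 0.795 with slerp weights a = sin((1−f)δ)/sin δ ≈ 0.414, b = sin(fδ)/sin δ ≈ 1.070.
p = a·p₁ + b·p₂ ≈ (-0.919, -0.377, -0.112); φ = arcsin(p_z) ≈ -6.42°, λ = atan2(p_y, p_x) ≈ -157.69°.

≈ 6°S, 158°W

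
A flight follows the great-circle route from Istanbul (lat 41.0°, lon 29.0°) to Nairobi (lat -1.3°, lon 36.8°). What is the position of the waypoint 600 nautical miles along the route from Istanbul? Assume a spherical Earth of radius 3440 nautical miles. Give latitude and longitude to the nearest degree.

≈ lat 31°, lon 31°

Write both endpoints as unit vectors p₁, p₂ with components (cos φ cos λ, cos φ sin λ, sin φ).
The central angle between the endpoints is δ = arccos(p₁·p₂) ≈ 0.749 rad (42.9°). The total great-circle distance is δ·R ≈ 0.749 × 3440 ≈ 2575 nmi, so the target fraction is f = 600/2575 ≈ 0.233.
Interpolate at f ≈ 0.233 with slerp weights a = sin((1−f)δ)/sin δ ≈ 0.798, b = sin(fδ)/sin δ ≈ 0.255.
p = a·p₁ + b·p₂ ≈ (0.731, 0.445, 0.518); φ = arcsin(p_z) ≈ 31.18°, λ = atan2(p_y, p_x) ≈ 31.32°.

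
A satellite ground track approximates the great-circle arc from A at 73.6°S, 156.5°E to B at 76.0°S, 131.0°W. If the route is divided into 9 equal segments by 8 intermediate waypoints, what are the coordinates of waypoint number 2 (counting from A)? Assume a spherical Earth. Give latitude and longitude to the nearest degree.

Convert each endpoint to a unit vector on the sphere (x = cos φ cos λ, y = cos φ sin λ, z = sin φ).
The central angle between the endpoints is δ = arccos(p₁·p₂) ≈ 0.313 rad (17.9°).
Interpolate at f = 2/9 with slerp weights a = sin((1−f)δ)/sin δ ≈ 0.783, b = sin(fδ)/sin δ ≈ 0.226.
p = a·p₁ + b·p₂ ≈ (-0.239, 0.047, -0.970); φ = arcsin(p_z) ≈ -75.93°, λ = atan2(p_y, p_x) ≈ 168.87°.

≈ 76°S, 169°E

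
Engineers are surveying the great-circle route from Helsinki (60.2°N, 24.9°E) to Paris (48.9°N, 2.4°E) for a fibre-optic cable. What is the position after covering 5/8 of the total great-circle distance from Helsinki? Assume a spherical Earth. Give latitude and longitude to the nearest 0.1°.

Write both endpoints as unit vectors p₁, p₂ with components (cos φ cos λ, cos φ sin λ, sin φ).
The central angle between the endpoints is δ = arccos(p₁·p₂) ≈ 0.299 rad (17.1°).
Interpolate at f = 5/8 with slerp weights a = sin((1−f)δ)/sin δ ≈ 0.380, b = sin(fδ)/sin δ ≈ 0.631.
p = a·p₁ + b·p₂ ≈ (0.585, 0.097, 0.805); φ = arcsin(p_z) ≈ 53.60°, λ = atan2(p_y, p_x) ≈ 9.39°.

≈ 53.6°N, 9.4°E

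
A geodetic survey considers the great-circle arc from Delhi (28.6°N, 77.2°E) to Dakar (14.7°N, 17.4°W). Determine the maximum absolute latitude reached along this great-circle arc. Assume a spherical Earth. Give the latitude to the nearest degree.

The great circle lies in the plane with unit normal n̂ = (p₁ × p₂)/|p₁ × p₂|.
Here n̂_z ≈ -0.848; the vertex latitude is φ_max = arccos|n̂_z| ≈ 32.0°.
Check via Clairaut: cos φ_max = |cos φ₁| · sin C = cos(28.6°)·sin(74.9°) ≈ 0.848, again giving ≈ 32.0°.

≈ 32°N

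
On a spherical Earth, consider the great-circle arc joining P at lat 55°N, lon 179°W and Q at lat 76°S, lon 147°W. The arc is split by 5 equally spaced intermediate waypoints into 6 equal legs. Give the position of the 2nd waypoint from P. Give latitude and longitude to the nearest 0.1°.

≈ lat 11.1°N, lon 171.9°W

Convert each endpoint to a unit vector on the sphere (x = cos φ cos λ, y = cos φ sin λ, z = sin φ).
The central angle between the endpoints is δ = arccos(p₁·p₂) ≈ 2.315 rad (132.6°).
Interpolate at f = 2/6 with slerp weights a = sin((1−f)δ)/sin δ ≈ 1.358, b = sin(fδ)/sin δ ≈ 0.948.
p = a·p₁ + b·p₂ ≈ (-0.971, -0.138, 0.193); φ = arcsin(p_z) ≈ 11.15°, λ = atan2(p_y, p_x) ≈ -171.89°.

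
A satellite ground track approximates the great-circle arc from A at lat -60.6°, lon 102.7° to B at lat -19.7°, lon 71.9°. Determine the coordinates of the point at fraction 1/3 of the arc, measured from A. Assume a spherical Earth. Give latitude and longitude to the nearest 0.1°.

Write both endpoints as unit vectors p₁, p₂ with components (cos φ cos λ, cos φ sin λ, sin φ).
The central angle between the endpoints is δ = arccos(p₁·p₂) ≈ 0.808 rad (46.3°).
Interpolate at f = 1/3 with slerp weights a = sin((1−f)δ)/sin δ ≈ 0.710, b = sin(fδ)/sin δ ≈ 0.368.
p = a·p₁ + b·p₂ ≈ (0.031, 0.669, -0.742); φ = arcsin(p_z) ≈ -47.93°, λ = atan2(p_y, p_x) ≈ 87.34°.

≈ lat -47.9°, lon 87.3°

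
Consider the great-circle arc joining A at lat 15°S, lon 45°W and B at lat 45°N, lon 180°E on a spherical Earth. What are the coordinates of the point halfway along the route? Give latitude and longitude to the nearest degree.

≈ lat 33°N, lon 92°W

Write both endpoints as unit vectors p₁, p₂ with components (cos φ cos λ, cos φ sin λ, sin φ).
The central angle between the endpoints is δ = arccos(p₁·p₂) ≈ 2.300 rad (131.8°).
Interpolate at f = 1/2 with slerp weights a = sin((1−f)δ)/sin δ ≈ 1.223, b = sin(fδ)/sin δ ≈ 1.223.
p = a·p₁ + b·p₂ ≈ (-0.029, -0.836, 0.548); φ = arcsin(p_z) ≈ 33.26°, λ = atan2(p_y, p_x) ≈ -92.02°.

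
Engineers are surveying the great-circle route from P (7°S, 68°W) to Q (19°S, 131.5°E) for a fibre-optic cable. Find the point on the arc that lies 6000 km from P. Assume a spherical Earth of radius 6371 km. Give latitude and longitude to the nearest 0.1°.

≈ (46.0°S, 111.4°W)

Convert each endpoint to a unit vector on the sphere (x = cos φ cos λ, y = cos φ sin λ, z = sin φ).
The central angle between the endpoints is δ = arccos(p₁·p₂) ≈ 2.577 rad (147.7°). The total great-circle distance is δ·R ≈ 2.577 × 6371 ≈ 16420 km, so the target fraction is f = 6000/16420 ≈ 0.365.
Interpolate at f ≈ 0.365 with slerp weights a = sin((1−f)δ)/sin δ ≈ 1.866, b = sin(fδ)/sin δ ≈ 1.512.
p = a·p₁ + b·p₂ ≈ (-0.253, -0.646, -0.720); φ = arcsin(p_z) ≈ -46.02°, λ = atan2(p_y, p_x) ≈ -111.41°.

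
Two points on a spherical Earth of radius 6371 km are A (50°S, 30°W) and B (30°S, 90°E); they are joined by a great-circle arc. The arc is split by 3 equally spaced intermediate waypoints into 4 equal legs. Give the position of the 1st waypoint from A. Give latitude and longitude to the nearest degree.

≈ (60°S, 3°E)

Write both endpoints as unit vectors p₁, p₂ with components (cos φ cos λ, cos φ sin λ, sin φ).
The central angle between the endpoints is δ = arccos(p₁·p₂) ≈ 1.466 rad (84.0°).
Interpolate at f = 1/4 with slerp weights a = sin((1−f)δ)/sin δ ≈ 0.896, b = sin(fδ)/sin δ ≈ 0.360.
p = a·p₁ + b·p₂ ≈ (0.499, 0.024, -0.866); φ = arcsin(p_z) ≈ -60.05°, λ = atan2(p_y, p_x) ≈ 2.77°.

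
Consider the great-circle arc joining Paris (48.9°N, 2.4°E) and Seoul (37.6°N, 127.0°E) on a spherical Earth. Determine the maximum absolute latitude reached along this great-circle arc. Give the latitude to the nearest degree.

The great circle lies in the plane with unit normal n̂ = (p₁ × p₂)/|p₁ × p₂|.
Here n̂_z ≈ +0.435; the vertex latitude is φ_max = arccos|n̂_z| ≈ 64.2°.

≈ 64°N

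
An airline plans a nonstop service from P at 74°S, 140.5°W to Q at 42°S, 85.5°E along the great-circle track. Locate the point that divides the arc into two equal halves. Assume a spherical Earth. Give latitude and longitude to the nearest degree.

≈ 70°S, 105°E

Write both endpoints as unit vectors p₁, p₂ with components (cos φ cos λ, cos φ sin λ, sin φ).
The central angle between the endpoints is δ = arccos(p₁·p₂) ≈ 1.046 rad (59.9°).
Interpolate at f = 1/2 with slerp weights a = sin((1−f)δ)/sin δ ≈ 0.577, b = sin(fδ)/sin δ ≈ 0.577.
p = a·p₁ + b·p₂ ≈ (-0.089, 0.326, -0.941); φ = arcsin(p_z) ≈ -70.22°, λ = atan2(p_y, p_x) ≈ 105.27°.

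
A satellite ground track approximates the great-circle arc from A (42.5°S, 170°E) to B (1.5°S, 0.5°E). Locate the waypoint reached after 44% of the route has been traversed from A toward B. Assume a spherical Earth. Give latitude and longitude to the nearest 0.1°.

From cos δ = sin φ₁ sin φ₂ + cos φ₁ cos φ₂ cos Δλ, the central angle is δ ≈ 2.356 rad (135.0°).
Interpolate at f = 0.44 with slerp weights a = sin((1−f)δ)/sin δ ≈ 1.370, b = sin(fδ)/sin δ ≈ 1.217.
p = a·p₁ + b·p₂ ≈ (0.222, 0.186, -0.957); φ = arcsin(p_z) ≈ -73.16°, λ = atan2(p_y, p_x) ≈ 39.93°.

≈ (73.2°S, 39.9°E)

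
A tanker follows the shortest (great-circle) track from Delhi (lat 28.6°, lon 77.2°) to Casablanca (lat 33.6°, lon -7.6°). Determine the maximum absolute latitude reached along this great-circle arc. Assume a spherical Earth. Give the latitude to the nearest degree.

The great circle lies in the plane with unit normal n̂ = (p₁ × p₂)/|p₁ × p₂|.
Here n̂_z ≈ -0.772; the vertex latitude is φ_max = arccos|n̂_z| ≈ 39.5°.
Check via Clairaut: cos φ_max = |cos φ₁| · sin C = cos(28.6°)·sin(61.5°) ≈ 0.772, again giving ≈ 39.5°.

≈ 39°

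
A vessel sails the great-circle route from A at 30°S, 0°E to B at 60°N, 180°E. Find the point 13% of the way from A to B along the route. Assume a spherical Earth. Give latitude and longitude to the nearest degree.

Write both endpoints as unit vectors p₁, p₂ with components (cos φ cos λ, cos φ sin λ, sin φ).
The central angle between the endpoints is δ = arccos(p₁·p₂) ≈ 2.618 rad (150.0°).
Interpolate at f = 0.13 with slerp weights a = sin((1−f)δ)/sin δ ≈ 1.521, b = sin(fδ)/sin δ ≈ 0.668.
p = a·p₁ + b·p₂ ≈ (0.983, 0.000, -0.182); φ = arcsin(p_z) ≈ -10.50°, λ = atan2(p_y, p_x) ≈ 0.00°.

≈ 10°S, 0°E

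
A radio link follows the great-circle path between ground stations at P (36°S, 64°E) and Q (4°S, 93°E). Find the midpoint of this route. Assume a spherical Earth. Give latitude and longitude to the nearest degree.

Write both endpoints as unit vectors p₁, p₂ with components (cos φ cos λ, cos φ sin λ, sin φ).
The central angle between the endpoints is δ = arccos(p₁·p₂) ≈ 0.727 rad (41.7°).
Interpolate at f = 1/2 with slerp weights a = sin((1−f)δ)/sin δ ≈ 0.535, b = sin(fδ)/sin δ ≈ 0.535.
p = a·p₁ + b·p₂ ≈ (0.162, 0.922, -0.352); φ = arcsin(p_z) ≈ -20.60°, λ = atan2(p_y, p_x) ≈ 80.05°.

≈ (21°S, 80°E)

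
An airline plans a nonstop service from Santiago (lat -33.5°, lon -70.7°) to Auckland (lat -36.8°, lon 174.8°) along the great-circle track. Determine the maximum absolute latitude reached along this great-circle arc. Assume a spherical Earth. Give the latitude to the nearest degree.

The great circle lies in the plane with unit normal n̂ = (p₁ × p₂)/|p₁ × p₂|.
Here n̂_z ≈ -0.608; the vertex latitude is φ_max = arccos|n̂_z| ≈ 52.5°.
Check via Clairaut: cos φ_max = |cos φ₁| · sin C = cos(33.5°)·sin(133.1°) ≈ 0.608, again giving ≈ 52.5°.

≈ -53°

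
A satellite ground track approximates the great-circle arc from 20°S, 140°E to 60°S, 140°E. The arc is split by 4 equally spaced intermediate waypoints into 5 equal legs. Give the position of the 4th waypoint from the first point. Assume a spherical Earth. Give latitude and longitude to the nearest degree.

≈ 52°S, 140°E

Write both endpoints as unit vectors p₁, p₂ with components (cos φ cos λ, cos φ sin λ, sin φ).
The central angle between the endpoints is δ = arccos(p₁·p₂) ≈ 0.698 rad (40.0°).
Interpolate at f = 4/5 with slerp weights a = sin((1−f)δ)/sin δ ≈ 0.217, b = sin(fδ)/sin δ ≈ 0.824.
p = a·p₁ + b·p₂ ≈ (-0.472, 0.396, -0.788); φ = arcsin(p_z) ≈ -52.00°, λ = atan2(p_y, p_x) ≈ 140.00°.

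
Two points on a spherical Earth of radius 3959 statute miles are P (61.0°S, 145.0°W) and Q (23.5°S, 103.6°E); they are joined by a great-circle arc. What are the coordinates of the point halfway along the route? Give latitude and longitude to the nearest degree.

≈ (56°S, 135°E)

Write both endpoints as unit vectors p₁, p₂ with components (cos φ cos λ, cos φ sin λ, sin φ).
The central angle between the endpoints is δ = arccos(p₁·p₂) ≈ 1.383 rad (79.2°).
Interpolate at f = 1/2 with slerp weights a = sin((1−f)δ)/sin δ ≈ 0.649, b = sin(fδ)/sin δ ≈ 0.649.
p = a·p₁ + b·p₂ ≈ (-0.398, 0.398, -0.827); φ = arcsin(p_z) ≈ -55.75°, λ = atan2(p_y, p_x) ≈ 134.98°.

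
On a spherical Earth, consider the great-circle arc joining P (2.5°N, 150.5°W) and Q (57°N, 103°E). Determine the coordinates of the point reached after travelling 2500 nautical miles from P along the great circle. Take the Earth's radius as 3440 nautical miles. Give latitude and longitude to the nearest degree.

≈ (37°N, 176°W)

Write both endpoints as unit vectors p₁, p₂ with components (cos φ cos λ, cos φ sin λ, sin φ).
The central angle between the endpoints is δ = arccos(p₁·p₂) ≈ 1.689 rad (96.8°). The total great-circle distance is δ·R ≈ 1.689 × 3440 ≈ 5810 nmi, so the target fraction is f = 2500/5810 ≈ 0.430.
Interpolate at f ≈ 0.430 with slerp weights a = sin((1−f)δ)/sin δ ≈ 0.826, b = sin(fδ)/sin δ ≈ 0.669.
p = a·p₁ + b·p₂ ≈ (-0.800, -0.051, 0.597); φ = arcsin(p_z) ≈ 36.67°, λ = atan2(p_y, p_x) ≈ -176.33°.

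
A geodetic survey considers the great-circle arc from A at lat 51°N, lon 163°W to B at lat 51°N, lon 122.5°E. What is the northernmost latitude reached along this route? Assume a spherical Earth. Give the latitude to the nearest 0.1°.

The great circle lies in the plane with unit normal n̂ = (p₁ × p₂)/|p₁ × p₂|.
Here n̂_z ≈ -0.542; the vertex latitude is φ_max = arccos|n̂_z| ≈ 57.2°.
Check via Clairaut: cos φ_max = |cos φ₁| · sin C = cos(51.0°)·sin(59.4°) ≈ 0.542, again giving ≈ 57.2°.

≈ 57.2°N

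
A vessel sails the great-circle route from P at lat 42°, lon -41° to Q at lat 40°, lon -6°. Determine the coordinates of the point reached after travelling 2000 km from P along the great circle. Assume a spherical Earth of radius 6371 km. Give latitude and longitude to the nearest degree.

Write both endpoints as unit vectors p₁, p₂ with components (cos φ cos λ, cos φ sin λ, sin φ).
The central angle between the endpoints is δ = arccos(p₁·p₂) ≈ 0.459 rad (26.3°). The total great-circle distance is δ·R ≈ 0.459 × 6371 ≈ 2925 km, so the target fraction is f = 2000/2925 ≈ 0.684.
Interpolate at f ≈ 0.684 with slerp weights a = sin((1−f)δ)/sin δ ≈ 0.327, b = sin(fδ)/sin δ ≈ 0.697.
p = a·p₁ + b·p₂ ≈ (0.714, -0.215, 0.666); φ = arcsin(p_z) ≈ 41.79°, λ = atan2(p_y, p_x) ≈ -16.76°.

≈ lat 42°, lon -17°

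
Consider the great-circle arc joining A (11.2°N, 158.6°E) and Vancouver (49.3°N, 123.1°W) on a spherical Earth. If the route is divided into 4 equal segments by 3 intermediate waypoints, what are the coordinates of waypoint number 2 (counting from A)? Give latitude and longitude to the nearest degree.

The haversine formula gives a central angle δ ≈ 1.290 rad (73.9°) between the endpoints.
Interpolate at f = 2/4 with slerp weights a = sin((1−f)δ)/sin δ ≈ 0.626, b = sin(fδ)/sin δ ≈ 0.626.
p = a·p₁ + b·p₂ ≈ (-0.794, -0.118, 0.596); φ = arcsin(p_z) ≈ 36.58°, λ = atan2(p_y, p_x) ≈ -171.56°.

≈ (37°N, 172°W)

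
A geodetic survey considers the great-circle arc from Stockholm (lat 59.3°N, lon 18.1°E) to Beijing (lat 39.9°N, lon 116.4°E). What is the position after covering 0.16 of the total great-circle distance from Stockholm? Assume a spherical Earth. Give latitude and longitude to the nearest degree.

Write both endpoints as unit vectors p₁, p₂ with components (cos φ cos λ, cos φ sin λ, sin φ).
The central angle between the endpoints is δ = arccos(p₁·p₂) ≈ 1.053 rad (60.3°).
Interpolate at f = 0.16 with slerp weights a = sin((1−f)δ)/sin δ ≈ 0.890, b = sin(fδ)/sin δ ≈ 0.193.
p = a·p₁ + b·p₂ ≈ (0.366, 0.274, 0.889); φ = arcsin(p_z) ≈ 62.79°, λ = atan2(p_y, p_x) ≈ 36.79°.

≈ lat 63°N, lon 37°E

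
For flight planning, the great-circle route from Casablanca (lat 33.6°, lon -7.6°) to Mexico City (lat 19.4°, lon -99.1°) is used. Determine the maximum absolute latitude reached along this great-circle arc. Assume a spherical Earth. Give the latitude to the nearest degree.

The great circle lies in the plane with unit normal n̂ = (p₁ × p₂)/|p₁ × p₂|.
Here n̂_z ≈ -0.796; the vertex latitude is φ_max = arccos|n̂_z| ≈ 37.2°.
Check via Clairaut: cos φ_max = |cos φ₁| · sin C = cos(33.6°)·sin(72.9°) ≈ 0.796, again giving ≈ 37.2°.

≈ 37°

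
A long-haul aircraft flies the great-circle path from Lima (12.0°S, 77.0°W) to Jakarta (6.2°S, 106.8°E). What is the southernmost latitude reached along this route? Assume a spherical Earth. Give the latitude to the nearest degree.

The great circle lies in the plane with unit normal n̂ = (p₁ × p₂)/|p₁ × p₂|.
Here n̂_z ≈ -0.202; the vertex latitude is φ_max = arccos|n̂_z| ≈ 78.3°.

≈ 78°S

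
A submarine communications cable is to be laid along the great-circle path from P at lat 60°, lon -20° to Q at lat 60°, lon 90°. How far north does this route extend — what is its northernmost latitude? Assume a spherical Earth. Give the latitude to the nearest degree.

≈ 72°

The great circle lies in the plane with unit normal n̂ = (p₁ × p₂)/|p₁ × p₂|.
Here n̂_z ≈ +0.314; the vertex latitude is φ_max = arccos|n̂_z| ≈ 71.7°.
Check via Clairaut: cos φ_max = |cos φ₁| · sin C = cos(60.0°)·sin(39.0°) ≈ 0.314, again giving ≈ 71.7°.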